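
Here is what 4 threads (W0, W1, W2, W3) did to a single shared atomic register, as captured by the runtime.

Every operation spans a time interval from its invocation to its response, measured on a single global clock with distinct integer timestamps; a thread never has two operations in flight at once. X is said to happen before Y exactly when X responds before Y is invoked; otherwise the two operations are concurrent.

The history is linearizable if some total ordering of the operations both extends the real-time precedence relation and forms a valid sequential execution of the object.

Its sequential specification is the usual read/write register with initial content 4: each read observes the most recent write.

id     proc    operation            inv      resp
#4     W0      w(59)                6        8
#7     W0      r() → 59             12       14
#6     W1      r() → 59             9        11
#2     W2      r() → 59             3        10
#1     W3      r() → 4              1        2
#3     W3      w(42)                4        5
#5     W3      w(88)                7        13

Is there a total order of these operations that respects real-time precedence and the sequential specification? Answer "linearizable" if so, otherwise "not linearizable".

a witness: #1, #3, #4, #2, #6, #7, #5
after step 1 (#1 r() → 4): value 4
after step 2 (#3 w(42)): value 42
after step 3 (#4 w(59)): value 59
after step 4 (#2 r() → 59): value 59
after step 5 (#6 r() → 59): value 59
after step 6 (#7 r() → 59): value 59
after step 7 (#5 w(88)): value 88

linearizable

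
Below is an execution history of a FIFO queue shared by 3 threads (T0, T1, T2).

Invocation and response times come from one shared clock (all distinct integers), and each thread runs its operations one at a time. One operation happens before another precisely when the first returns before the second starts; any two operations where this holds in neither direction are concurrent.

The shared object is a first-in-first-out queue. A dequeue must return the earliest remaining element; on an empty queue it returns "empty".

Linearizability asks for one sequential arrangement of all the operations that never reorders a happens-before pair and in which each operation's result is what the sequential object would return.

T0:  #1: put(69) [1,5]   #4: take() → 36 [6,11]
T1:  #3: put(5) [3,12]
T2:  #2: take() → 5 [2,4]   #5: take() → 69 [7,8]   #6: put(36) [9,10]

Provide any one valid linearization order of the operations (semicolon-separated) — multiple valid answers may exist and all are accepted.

#3; #1; #2; #5; #6; #4

1. #3 put(5), leaving queue <5>
2. #1 put(69), leaving queue <5,69>
3. #2 take() → 5, leaving queue <69>
4. #5 take() → 69, leaving queue <>
5. #6 put(36), leaving queue <36>
6. #4 take() → 36, leaving queue <>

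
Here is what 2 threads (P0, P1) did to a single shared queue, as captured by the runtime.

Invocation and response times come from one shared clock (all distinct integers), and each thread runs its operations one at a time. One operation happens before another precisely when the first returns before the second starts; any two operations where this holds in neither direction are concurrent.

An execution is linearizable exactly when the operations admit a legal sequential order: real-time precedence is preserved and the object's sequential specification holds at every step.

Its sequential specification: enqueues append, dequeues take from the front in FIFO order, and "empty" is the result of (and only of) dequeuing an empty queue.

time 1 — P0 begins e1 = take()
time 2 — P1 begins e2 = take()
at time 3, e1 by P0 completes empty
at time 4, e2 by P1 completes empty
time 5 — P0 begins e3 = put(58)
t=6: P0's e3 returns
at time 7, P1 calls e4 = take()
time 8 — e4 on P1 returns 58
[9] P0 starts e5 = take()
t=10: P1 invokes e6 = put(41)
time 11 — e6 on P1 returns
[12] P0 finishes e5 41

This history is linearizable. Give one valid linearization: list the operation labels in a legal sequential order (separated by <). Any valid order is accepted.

1. e1 take() → empty, leaving queue <>
2. e2 take() → empty, leaving queue <>
3. e3 put(58), leaving queue <58>
4. e4 take() → 58, leaving queue <>
5. e6 put(41), leaving queue <41>
6. e5 take() → 41, leaving queue <>

e1 < e2 < e3 < e4 < e6 < e5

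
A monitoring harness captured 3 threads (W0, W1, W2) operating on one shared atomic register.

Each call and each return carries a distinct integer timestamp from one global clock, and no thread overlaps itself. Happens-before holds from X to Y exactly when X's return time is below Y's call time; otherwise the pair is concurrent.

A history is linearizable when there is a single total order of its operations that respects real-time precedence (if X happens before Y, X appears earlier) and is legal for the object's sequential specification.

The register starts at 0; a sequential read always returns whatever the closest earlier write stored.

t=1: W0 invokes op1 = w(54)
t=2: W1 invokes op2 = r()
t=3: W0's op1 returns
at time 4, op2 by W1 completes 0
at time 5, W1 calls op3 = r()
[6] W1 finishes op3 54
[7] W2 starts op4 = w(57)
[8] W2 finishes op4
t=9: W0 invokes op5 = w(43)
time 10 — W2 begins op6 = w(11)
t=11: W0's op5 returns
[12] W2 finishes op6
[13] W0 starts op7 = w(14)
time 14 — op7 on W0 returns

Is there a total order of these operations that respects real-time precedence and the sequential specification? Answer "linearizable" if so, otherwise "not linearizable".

linearizable

a witness: op2, op1, op3, op4, op5, op6, op7
after step 1 (op2 r() → 0): value 0
after step 2 (op1 w(54)): value 54
after step 3 (op3 r() → 54): value 54
after step 4 (op4 w(57)): value 57
after step 5 (op5 w(43)): value 43
after step 6 (op6 w(11)): value 11
after step 7 (op7 w(14)): value 14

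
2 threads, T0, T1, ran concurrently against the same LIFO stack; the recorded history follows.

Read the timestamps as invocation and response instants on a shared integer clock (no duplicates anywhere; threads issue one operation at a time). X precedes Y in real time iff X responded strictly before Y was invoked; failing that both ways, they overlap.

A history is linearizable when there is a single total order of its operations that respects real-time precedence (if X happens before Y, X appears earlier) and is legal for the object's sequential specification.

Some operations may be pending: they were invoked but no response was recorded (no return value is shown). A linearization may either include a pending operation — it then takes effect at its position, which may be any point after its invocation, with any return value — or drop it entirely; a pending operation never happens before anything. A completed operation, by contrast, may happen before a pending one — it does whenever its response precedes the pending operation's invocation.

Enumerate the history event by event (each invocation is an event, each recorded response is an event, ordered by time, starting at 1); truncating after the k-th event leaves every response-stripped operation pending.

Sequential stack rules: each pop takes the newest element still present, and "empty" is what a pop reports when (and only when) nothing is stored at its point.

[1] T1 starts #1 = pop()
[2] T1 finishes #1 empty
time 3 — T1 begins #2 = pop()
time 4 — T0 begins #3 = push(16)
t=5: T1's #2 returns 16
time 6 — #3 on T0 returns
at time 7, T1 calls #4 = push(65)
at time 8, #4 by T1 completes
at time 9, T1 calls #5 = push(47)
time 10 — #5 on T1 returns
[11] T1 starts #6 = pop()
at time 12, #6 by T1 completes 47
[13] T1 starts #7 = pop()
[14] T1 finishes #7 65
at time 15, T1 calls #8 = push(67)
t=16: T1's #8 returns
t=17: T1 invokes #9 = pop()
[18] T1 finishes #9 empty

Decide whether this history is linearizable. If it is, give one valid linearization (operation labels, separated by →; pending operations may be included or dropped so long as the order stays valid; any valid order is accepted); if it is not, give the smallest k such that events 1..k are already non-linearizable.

not linearizable — minimal violating prefix: 18 events

events 1..17 are fine; event 18 — the response of #9 at time 18 — makes the prefix non-linearizable
2 orders of the 9 completed LIFO stack ops respect real time; none is legal
one such order, #1, #2, #3, #4, #5, #6, #7, #8, #9, breaks at step 2 where #2 pop() → 16 is illegal
one such order, #1, #3, #2, #4, #5, #6, #7, #8, #9, breaks at step 9 where #9 pop() → empty is illegal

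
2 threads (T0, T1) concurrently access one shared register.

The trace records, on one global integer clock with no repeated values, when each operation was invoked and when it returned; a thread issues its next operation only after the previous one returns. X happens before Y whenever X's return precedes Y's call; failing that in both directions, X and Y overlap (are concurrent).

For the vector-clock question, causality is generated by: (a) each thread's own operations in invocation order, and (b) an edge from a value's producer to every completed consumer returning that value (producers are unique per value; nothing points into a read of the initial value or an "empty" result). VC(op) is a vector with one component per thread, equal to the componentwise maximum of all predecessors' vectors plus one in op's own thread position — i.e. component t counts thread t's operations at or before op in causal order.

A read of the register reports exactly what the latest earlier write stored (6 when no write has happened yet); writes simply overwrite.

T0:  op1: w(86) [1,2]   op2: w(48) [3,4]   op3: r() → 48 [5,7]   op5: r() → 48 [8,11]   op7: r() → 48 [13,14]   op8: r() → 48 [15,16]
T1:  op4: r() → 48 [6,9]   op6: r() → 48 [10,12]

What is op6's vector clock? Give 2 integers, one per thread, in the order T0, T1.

op1, invoked 1, has no incoming edges; only T0's bump applies → (1, 0)
from VC(op1)=(1, 0), op2 (invoked 3) maxes components and bumps T0 → (2, 0)
from VC(op2)=(2, 0), op4 (invoked 6) maxes components and bumps T1 → (2, 1)
from VC(op2)=(2, 0), op3 (invoked 5) maxes components and bumps T0 → (3, 0)
from VC(op2)=(2, 0), VC(op4)=(2, 1), op6 (invoked 10) maxes components and bumps T1 → (2, 2)
from VC(op2)=(2, 0), VC(op3)=(3, 0), op5 (invoked 8) maxes components and bumps T0 → (4, 0)
from VC(op2)=(2, 0), VC(op5)=(4, 0), op7 (invoked 13) maxes components and bumps T0 → (5, 0)
from VC(op2)=(2, 0), VC(op7)=(5, 0), op8 (invoked 15) maxes components and bumps T0 → (6, 0)
target: VC(op6) = (2, 2)

(2, 2)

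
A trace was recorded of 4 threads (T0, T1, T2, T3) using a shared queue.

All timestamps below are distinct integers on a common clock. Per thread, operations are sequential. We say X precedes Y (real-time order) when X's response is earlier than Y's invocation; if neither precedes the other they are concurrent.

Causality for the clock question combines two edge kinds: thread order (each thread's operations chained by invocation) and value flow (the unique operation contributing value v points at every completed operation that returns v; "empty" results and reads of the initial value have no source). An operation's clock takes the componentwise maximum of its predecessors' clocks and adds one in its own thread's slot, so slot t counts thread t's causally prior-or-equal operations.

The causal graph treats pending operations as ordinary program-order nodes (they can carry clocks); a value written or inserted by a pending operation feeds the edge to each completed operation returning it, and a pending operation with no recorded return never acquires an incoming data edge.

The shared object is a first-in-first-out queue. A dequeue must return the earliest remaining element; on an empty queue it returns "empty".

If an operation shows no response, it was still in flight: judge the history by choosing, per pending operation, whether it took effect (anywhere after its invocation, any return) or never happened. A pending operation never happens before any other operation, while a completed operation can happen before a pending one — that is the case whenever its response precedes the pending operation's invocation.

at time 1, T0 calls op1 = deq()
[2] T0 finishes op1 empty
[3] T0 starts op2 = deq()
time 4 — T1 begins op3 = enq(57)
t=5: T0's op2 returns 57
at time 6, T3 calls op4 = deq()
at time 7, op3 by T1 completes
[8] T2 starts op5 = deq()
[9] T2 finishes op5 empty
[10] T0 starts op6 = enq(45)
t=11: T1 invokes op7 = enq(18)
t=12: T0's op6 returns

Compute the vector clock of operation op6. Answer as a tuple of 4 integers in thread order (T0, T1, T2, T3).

op4 (invocation 6): nothing precedes it; T3's component alone gives (0, 0, 0, 1)
op5 (invocation 8): nothing precedes it; T2's component alone gives (0, 0, 1, 0)
op3 (invocation 4): nothing precedes it; T1's component alone gives (0, 1, 0, 0)
op1 (invocation 1): nothing precedes it; T0's component alone gives (1, 0, 0, 0)
from VC(op3)=(0, 1, 0, 0), op7 (invoked 11) maxes components and bumps T1 → (0, 2, 0, 0)
from VC(op1)=(1, 0, 0, 0), VC(op3)=(0, 1, 0, 0), op2 (invoked 3) maxes components and bumps T0 → (2, 1, 0, 0)
from VC(op2)=(2, 1, 0, 0), op6 (invoked 10) maxes components and bumps T0 → (3, 1, 0, 0)
target: VC(op6) = (3, 1, 0, 0)

(3, 1, 0, 0)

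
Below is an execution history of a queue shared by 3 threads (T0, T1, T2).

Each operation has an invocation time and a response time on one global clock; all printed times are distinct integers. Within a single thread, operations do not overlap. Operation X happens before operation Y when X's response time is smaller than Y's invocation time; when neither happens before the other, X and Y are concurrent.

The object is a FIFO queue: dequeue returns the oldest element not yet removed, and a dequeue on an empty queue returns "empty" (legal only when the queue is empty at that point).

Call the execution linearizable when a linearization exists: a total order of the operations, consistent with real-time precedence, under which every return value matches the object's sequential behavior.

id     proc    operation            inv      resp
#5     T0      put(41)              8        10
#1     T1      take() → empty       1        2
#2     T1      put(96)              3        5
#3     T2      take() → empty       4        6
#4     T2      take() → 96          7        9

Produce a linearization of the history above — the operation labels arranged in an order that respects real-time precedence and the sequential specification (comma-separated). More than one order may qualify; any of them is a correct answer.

#1, #3, #2, #4, #5

step 1: #1 take() → empty — queue <>
step 2: #3 take() → empty — queue <>
step 3: #2 put(96) — queue <96>
step 4: #4 take() → 96 — queue <>
step 5: #5 put(41) — queue <41>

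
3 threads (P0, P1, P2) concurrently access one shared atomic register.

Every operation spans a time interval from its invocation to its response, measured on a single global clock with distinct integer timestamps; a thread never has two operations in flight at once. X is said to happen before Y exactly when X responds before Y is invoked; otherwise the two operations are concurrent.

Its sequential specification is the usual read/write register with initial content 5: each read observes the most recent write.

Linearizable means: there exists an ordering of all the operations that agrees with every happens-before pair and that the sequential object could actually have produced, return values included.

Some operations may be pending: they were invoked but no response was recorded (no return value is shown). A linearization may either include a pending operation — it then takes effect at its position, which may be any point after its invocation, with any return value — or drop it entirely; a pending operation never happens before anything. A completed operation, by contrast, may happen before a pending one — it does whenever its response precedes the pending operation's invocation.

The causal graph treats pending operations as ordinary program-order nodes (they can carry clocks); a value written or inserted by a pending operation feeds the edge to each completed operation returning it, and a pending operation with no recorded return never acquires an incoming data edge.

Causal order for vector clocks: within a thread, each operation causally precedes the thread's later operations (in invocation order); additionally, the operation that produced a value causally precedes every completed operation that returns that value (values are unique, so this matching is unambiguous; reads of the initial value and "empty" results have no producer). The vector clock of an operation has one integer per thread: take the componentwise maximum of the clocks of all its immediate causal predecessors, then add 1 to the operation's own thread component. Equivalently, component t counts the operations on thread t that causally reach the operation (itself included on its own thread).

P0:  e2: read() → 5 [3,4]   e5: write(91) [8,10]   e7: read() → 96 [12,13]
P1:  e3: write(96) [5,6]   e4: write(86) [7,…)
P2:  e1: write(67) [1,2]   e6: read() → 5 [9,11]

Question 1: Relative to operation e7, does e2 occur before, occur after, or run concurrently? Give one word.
Answer: before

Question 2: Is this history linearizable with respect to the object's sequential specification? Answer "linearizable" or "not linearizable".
not linearizable

cut after 3 events: linearizable; cut after 4 events (e2 responds, time 4): not linearizable
a single order respects real time; the 2 completed atomic register operations fail replay along it
sample order e1, e2 stalls at step 2 — e2 read() → 5 has no legal effect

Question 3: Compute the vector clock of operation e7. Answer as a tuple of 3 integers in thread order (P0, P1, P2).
Answer: (3, 1, 0)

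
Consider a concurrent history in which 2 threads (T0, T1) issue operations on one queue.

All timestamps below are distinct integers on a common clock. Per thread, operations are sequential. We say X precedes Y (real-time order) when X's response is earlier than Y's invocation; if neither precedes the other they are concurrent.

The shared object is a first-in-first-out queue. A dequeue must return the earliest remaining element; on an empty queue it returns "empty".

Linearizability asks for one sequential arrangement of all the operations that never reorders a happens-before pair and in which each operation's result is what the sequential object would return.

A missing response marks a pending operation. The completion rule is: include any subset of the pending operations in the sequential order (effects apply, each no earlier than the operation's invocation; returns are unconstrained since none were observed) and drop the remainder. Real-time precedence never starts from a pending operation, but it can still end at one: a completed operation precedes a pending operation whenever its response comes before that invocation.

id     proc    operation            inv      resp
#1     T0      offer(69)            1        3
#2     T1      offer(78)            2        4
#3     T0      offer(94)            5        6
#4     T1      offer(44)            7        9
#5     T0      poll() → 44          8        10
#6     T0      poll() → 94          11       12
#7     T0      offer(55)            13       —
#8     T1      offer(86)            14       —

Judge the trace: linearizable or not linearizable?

already the first 10 events (up to #5's response at time 10) admit no linearization; the first 9 still do
no legal order exists: 4 real-time-consistent candidates over 5 completed queue operations, all rejected
for example #1, #2, #3, #4, #5 fails at step 5: #5 poll() → 44 is not legal there
for example #1, #2, #3, #5, #4 fails at step 4: #5 poll() → 44 is not legal there

not linearizable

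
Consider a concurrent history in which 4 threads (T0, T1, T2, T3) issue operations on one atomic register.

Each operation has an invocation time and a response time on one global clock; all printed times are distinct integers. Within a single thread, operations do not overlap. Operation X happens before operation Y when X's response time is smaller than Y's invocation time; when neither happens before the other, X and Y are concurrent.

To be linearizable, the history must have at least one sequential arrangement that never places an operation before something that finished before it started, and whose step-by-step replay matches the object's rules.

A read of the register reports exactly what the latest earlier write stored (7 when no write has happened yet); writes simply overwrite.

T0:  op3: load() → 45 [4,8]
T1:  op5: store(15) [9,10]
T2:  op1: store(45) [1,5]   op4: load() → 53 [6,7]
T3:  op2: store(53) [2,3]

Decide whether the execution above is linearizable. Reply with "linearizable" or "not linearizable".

not linearizable

through event 7 a valid linearization exists; event 8 (op3 responding at time 8) ends that
every one of the 5 real-time-consistent orders over 4 completed atomic register ops fails the sequential spec
for example op1, op2, op3, op4 fails at step 3: op3 load() → 45 is not legal there
for example op1, op2, op4, op3 fails at step 4: op3 load() → 45 is not legal there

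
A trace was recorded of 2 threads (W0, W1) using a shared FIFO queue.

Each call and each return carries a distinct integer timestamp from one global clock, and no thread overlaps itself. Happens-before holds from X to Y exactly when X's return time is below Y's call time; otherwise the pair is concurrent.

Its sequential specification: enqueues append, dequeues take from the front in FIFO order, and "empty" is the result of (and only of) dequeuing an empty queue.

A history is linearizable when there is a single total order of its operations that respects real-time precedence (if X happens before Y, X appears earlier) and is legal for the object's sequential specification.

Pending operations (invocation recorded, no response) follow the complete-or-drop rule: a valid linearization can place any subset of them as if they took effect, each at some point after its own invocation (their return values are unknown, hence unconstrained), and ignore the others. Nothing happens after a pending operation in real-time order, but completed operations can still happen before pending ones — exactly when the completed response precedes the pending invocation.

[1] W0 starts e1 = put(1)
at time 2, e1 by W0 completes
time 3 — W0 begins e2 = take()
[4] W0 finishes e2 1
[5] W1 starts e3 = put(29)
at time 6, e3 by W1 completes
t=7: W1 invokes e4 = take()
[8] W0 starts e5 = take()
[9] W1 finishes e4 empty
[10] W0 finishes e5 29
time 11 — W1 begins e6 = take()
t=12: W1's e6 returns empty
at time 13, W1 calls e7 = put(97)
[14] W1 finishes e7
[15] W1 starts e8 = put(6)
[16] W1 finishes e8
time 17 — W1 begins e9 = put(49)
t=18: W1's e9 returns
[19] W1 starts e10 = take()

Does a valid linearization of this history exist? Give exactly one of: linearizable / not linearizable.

witness order: e1, e2, e3, e5, e4, e6, e7, e8, e9
step 1: e1 put(1) — queue <1>
step 2: e2 take() → 1 — queue <>
step 3: e3 put(29) — queue <29>
step 4: e5 take() → 29 — queue <>
step 5: e4 take() → empty — queue <>
step 6: e6 take() → empty — queue <>
step 7: e7 put(97) — queue <97>
step 8: e8 put(6) — queue <97,6>
step 9: e9 put(49) — queue <97,6,49>

linearizable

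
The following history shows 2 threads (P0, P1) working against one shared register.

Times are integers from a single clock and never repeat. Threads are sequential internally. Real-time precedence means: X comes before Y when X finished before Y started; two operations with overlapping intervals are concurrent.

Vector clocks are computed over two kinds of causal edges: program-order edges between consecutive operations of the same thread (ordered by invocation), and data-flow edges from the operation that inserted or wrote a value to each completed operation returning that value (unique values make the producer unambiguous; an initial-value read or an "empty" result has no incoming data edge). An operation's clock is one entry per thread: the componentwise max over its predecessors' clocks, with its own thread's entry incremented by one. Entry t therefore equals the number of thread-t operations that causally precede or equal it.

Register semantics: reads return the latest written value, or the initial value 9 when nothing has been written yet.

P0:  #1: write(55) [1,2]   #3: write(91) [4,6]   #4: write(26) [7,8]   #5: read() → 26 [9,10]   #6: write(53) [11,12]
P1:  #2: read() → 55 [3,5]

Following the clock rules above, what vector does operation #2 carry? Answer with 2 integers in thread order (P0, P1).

(1, 1)

no predecessors for #1 (invoked 1): P0 increments from zero → (1, 0)
invoked at 3, #2 merges VC(#1)=(1, 0) and bumps P1's slot → (1, 1)
invoked at 4, #3 merges VC(#1)=(1, 0) and bumps P0's slot → (2, 0)
invoked at 7, #4 merges VC(#3)=(2, 0) and bumps P0's slot → (3, 0)
invoked at 9, #5 merges VC(#4)=(3, 0) and bumps P0's slot → (4, 0)
invoked at 11, #6 merges VC(#5)=(4, 0) and bumps P0's slot → (5, 0)
target: VC(#2) = (1, 1)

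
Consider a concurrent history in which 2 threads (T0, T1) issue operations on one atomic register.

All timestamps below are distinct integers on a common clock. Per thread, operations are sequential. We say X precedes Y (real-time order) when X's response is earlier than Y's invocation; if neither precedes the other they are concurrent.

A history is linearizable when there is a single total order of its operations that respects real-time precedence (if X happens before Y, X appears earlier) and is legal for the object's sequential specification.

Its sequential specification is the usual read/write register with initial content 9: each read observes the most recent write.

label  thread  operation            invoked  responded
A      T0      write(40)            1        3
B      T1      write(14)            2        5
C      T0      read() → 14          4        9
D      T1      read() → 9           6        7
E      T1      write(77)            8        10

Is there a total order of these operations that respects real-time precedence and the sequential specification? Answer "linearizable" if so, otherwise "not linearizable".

not linearizable

events 1..6 are fine; event 7 — the response of D at time 7 — makes the prefix non-linearizable
2 orders of the 3 completed atomic register ops respect real time; none is legal
including or dropping the 1 pending operation (C) in any combination fails
take A, B, D (pending dropped): step 3 already fails, because D read() → 9 cannot occur there
take B, A, D (pending dropped): step 3 already fails, because D read() → 9 cannot occur there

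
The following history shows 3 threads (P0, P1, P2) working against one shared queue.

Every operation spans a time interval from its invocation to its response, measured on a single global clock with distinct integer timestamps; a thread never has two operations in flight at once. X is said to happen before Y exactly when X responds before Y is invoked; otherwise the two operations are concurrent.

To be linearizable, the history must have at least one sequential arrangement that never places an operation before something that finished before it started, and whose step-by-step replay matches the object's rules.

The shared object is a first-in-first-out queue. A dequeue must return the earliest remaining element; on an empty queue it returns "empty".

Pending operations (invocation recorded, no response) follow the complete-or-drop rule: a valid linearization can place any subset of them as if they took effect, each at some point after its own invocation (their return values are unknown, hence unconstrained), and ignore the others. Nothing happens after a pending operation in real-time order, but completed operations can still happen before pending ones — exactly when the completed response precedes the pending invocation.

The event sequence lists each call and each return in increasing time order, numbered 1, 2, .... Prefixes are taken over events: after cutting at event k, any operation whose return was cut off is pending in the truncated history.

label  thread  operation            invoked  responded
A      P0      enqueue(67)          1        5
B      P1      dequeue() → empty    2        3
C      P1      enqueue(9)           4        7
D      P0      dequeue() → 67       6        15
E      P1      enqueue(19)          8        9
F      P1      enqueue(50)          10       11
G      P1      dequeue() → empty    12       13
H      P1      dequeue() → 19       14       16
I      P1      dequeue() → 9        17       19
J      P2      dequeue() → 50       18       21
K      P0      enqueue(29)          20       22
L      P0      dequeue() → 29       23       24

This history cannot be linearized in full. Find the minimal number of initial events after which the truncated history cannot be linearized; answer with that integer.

13

one valid order for events 1..12 is B, A, C, D, E, F:
after step 1 (B dequeue() → empty): queue <>
after step 2 (A enqueue(67)): queue <67>
after step 3 (C enqueue(9)): queue <67,9>
after step 4 (D dequeue() (pending, included)): queue <9>
after step 5 (E enqueue(19)): queue <9,19>
after step 6 (F enqueue(50)): queue <9,19,50>
adding event 13 (G responds at 13) leaves no legal real-time order
no completion choice of the 1 pending operation (D) rescues it — every subset was tried
e.g. A, B, C, E, F, G (pending dropped): illegal at step 2, since B dequeue() → empty cannot apply there
e.g. B, A, C, E, F, G (pending dropped): illegal at step 6, since G dequeue() → empty cannot apply there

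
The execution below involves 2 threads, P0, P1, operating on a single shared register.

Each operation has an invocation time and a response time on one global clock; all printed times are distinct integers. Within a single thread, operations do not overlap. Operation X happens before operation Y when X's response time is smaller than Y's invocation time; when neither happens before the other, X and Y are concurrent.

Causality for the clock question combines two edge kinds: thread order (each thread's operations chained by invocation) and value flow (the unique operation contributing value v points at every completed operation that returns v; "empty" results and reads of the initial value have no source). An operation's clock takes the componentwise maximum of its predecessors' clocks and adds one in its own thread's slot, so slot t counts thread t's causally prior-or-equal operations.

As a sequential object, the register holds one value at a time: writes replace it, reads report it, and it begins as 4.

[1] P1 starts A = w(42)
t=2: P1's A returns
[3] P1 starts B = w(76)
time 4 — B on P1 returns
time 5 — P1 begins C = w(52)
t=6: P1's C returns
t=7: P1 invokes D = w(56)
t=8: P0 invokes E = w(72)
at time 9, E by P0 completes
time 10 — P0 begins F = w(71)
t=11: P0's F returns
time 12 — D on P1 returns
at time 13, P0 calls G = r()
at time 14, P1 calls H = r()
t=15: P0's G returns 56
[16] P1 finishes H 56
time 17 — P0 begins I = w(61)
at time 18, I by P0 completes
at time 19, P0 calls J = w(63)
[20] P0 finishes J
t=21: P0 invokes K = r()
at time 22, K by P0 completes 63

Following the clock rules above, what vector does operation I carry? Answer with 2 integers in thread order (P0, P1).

(4, 4)

no predecessors for A (invoked 1): P1 increments from zero → (0, 1)
no predecessors for E (invoked 8): P0 increments from zero → (1, 0)
invoked at 3, B merges VC(A)=(0, 1) and bumps P1's slot → (0, 2)
invoked at 10, F merges VC(E)=(1, 0) and bumps P0's slot → (2, 0)
invoked at 5, C merges VC(B)=(0, 2) and bumps P1's slot → (0, 3)
invoked at 7, D merges VC(C)=(0, 3) and bumps P1's slot → (0, 4)
invoked at 14, H merges VC(D)=(0, 4) and bumps P1's slot → (0, 5)
invoked at 13, G merges VC(D)=(0, 4), VC(F)=(2, 0) and bumps P0's slot → (3, 4)
invoked at 17, I merges VC(G)=(3, 4) and bumps P0's slot → (4, 4)
invoked at 19, J merges VC(I)=(4, 4) and bumps P0's slot → (5, 4)
invoked at 21, K merges VC(J)=(5, 4) and bumps P0's slot → (6, 4)
target: VC(I) = (4, 4)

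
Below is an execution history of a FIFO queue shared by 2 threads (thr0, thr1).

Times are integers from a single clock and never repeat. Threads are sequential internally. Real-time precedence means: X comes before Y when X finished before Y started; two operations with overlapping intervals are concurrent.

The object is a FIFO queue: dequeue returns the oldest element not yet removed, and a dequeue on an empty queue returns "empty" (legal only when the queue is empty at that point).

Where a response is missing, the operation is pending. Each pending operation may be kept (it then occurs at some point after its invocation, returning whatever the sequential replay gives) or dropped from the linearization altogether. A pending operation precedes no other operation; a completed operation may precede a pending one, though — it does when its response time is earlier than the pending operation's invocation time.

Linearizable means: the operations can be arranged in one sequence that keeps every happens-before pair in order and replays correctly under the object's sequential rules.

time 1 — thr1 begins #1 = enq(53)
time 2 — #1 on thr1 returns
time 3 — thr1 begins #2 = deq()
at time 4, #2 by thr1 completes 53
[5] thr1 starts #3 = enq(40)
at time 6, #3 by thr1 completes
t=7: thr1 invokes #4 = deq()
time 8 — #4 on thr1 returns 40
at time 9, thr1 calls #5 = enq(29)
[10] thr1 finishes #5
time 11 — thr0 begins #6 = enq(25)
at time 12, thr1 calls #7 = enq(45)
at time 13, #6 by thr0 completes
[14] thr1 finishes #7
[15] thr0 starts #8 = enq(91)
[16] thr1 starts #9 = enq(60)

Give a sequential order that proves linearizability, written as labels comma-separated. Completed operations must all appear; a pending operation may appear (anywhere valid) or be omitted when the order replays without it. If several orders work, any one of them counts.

#1, #2, #3, #4, #5, #6, #7

step 1: #1 enq(53) — queue <53>
step 2: #2 deq() → 53 — queue <>
step 3: #3 enq(40) — queue <40>
step 4: #4 deq() → 40 — queue <>
step 5: #5 enq(29) — queue <29>
step 6: #6 enq(25) — queue <29,25>
step 7: #7 enq(45) — queue <29,25,45>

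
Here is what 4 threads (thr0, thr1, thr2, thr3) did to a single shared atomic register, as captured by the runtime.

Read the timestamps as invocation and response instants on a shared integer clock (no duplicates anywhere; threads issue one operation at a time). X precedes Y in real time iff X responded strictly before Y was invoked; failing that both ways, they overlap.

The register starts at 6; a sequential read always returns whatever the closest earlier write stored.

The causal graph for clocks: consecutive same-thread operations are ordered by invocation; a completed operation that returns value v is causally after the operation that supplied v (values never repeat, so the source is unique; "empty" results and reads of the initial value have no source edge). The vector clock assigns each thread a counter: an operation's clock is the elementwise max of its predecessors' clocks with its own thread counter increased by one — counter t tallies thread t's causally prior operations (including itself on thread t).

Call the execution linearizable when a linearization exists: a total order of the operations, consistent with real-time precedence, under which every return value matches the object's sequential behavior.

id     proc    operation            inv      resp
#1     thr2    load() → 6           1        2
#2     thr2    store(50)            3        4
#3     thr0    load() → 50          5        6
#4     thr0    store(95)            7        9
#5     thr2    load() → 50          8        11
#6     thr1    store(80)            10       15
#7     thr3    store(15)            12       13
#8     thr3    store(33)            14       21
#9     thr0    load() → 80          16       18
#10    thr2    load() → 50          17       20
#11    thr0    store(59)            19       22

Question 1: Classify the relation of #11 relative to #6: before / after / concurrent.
#11 spans [19,22], #6 spans [10,15]
resp(#6)=15 < inv(#11)=19

after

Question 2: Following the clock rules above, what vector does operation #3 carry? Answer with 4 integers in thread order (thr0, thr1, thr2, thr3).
VC(#7, invoked at 12): no causal predecessors; +1 on thr3 → (0, 0, 0, 1)
VC(#1, invoked at 1): no causal predecessors; +1 on thr2 → (0, 0, 1, 0)
VC(#6, invoked at 10): no causal predecessors; +1 on thr1 → (0, 1, 0, 0)
VC(#8, invoked at 14): max of VC(#7)=(0, 0, 0, 1), then +1 on thread thr3 → (0, 0, 0, 2)
VC(#2, invoked at 3): max of VC(#1)=(0, 0, 1, 0), then +1 on thread thr2 → (0, 0, 2, 0)
VC(#5, invoked at 8): max of VC(#2)=(0, 0, 2, 0), then +1 on thread thr2 → (0, 0, 3, 0)
VC(#3, invoked at 5): max of VC(#2)=(0, 0, 2, 0), then +1 on thread thr0 → (1, 0, 2, 0)
VC(#10, invoked at 17): max of VC(#2)=(0, 0, 2, 0), VC(#5)=(0, 0, 3, 0), then +1 on thread thr2 → (0, 0, 4, 0)
VC(#4, invoked at 7): max of VC(#3)=(1, 0, 2, 0), then +1 on thread thr0 → (2, 0, 2, 0)
VC(#9, invoked at 16): max of VC(#4)=(2, 0, 2, 0), VC(#6)=(0, 1, 0, 0), then +1 on thread thr0 → (3, 1, 2, 0)
VC(#11, invoked at 19): max of VC(#9)=(3, 1, 2, 0), then +1 on thread thr0 → (4, 1, 2, 0)
target: VC(#3) = (1, 0, 2, 0)

(1, 0, 2, 0)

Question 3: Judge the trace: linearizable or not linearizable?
already the first 20 events (up to #10's response at time 20) admit no linearization; the first 19 still do
all 10 real-time-respecting orders fail — 9 completed atomic register operations, no legal replay
no completion choice of the 2 pending operations (#8, #11) rescues it — every subset was tried
for example #1, #2, #3, #4, #5, #6, #7, #9, #10 (pending dropped) fails at step 5: #5 load() → 50 is not legal there
for example #1, #2, #3, #4, #5, #6, #7, #10, #9 (pending dropped) fails at step 5: #5 load() → 50 is not legal there

not linearizable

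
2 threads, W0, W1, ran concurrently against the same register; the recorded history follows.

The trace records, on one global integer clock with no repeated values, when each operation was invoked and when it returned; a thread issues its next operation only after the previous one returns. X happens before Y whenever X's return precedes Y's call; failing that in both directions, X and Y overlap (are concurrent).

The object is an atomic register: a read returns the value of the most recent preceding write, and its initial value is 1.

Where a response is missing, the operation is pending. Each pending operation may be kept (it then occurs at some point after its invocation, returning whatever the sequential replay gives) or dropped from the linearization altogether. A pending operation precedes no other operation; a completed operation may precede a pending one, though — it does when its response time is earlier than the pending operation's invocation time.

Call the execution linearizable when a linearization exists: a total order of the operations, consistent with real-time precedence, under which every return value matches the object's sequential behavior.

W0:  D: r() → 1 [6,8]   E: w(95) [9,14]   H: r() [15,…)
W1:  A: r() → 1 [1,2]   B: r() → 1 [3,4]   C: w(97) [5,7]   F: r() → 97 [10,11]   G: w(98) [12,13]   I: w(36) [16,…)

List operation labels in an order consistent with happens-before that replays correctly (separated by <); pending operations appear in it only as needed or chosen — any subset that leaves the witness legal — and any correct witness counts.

1. A r() → 1, leaving value 1
2. B r() → 1, leaving value 1
3. D r() → 1, leaving value 1
4. C w(97), leaving value 97
5. F r() → 97, leaving value 97
6. E w(95), leaving value 95
7. G w(98), leaving value 98

A < B < D < C < F < E < G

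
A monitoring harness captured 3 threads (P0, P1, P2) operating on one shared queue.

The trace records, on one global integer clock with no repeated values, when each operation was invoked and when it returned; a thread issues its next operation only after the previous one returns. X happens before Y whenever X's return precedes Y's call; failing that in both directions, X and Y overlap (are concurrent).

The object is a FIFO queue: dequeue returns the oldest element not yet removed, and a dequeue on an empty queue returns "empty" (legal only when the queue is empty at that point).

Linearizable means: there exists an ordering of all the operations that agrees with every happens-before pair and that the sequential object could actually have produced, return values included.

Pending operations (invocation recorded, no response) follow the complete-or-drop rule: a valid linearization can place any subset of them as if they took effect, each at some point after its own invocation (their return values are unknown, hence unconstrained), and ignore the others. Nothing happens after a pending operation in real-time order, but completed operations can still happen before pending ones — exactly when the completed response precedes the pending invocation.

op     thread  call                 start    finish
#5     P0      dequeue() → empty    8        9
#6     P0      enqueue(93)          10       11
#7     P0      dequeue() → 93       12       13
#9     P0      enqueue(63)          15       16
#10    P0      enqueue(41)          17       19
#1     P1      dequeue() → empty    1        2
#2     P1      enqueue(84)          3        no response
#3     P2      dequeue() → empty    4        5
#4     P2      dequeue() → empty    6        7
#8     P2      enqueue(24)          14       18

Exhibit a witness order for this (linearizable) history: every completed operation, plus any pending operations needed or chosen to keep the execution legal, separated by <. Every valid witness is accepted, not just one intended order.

step 1: #1 dequeue() → empty — queue <>
step 2: #3 dequeue() → empty — queue <>
step 3: #4 dequeue() → empty — queue <>
step 4: #5 dequeue() → empty — queue <>
step 5: #6 enqueue(93) — queue <93>
step 6: #2 enqueue(84) (pending, included) — queue <93,84>
step 7: #7 dequeue() → 93 — queue <84>
step 8: #8 enqueue(24) — queue <84,24>
step 9: #9 enqueue(63) — queue <84,24,63>
step 10: #10 enqueue(41) — queue <84,24,63,41>

#1 < #3 < #4 < #5 < #6 < #2 < #7 < #8 < #9 < #10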